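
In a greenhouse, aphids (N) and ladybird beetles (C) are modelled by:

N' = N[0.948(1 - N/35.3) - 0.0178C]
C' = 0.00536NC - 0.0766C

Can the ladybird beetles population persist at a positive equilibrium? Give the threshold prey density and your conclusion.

Threshold N = 14.3; K > 14.3, so yes, the predator persists.

The predator equation gives dC/dt > 0 only when N > 0.0766/0.00536 = 14.3.
Without the predator, N → K = 35.3. Since 35.3 > 14.3, the predator can invade and persist.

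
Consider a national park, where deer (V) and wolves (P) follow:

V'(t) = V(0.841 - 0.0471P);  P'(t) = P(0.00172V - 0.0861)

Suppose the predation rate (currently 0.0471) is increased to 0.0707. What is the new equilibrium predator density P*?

At the interior fixed point, setting dV/dt = 0 with V > 0 fixes P* = (prey growth rate)/(VP coefficient) — independent of the other coefficients.
With the change, P* = 0.841/0.0707 = 11.9; it falls from 17.9.

P* ≈ 11.9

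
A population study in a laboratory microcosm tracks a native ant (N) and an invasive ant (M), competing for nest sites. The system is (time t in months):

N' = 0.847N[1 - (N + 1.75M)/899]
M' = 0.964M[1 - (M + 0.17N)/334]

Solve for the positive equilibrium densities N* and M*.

Setting both brackets to zero gives the nullclines N + 1.75M = 899 and 0.17N + M = 334.
Substituting M = 334 - 0.17N into the first: N(1 - 1.75·0.17) = 899 - 1.75·334.
So N* = 314/0.702 = 448, and then M* = 334 - 0.17·448 = 258.

N* ≈ 448, M* ≈ 258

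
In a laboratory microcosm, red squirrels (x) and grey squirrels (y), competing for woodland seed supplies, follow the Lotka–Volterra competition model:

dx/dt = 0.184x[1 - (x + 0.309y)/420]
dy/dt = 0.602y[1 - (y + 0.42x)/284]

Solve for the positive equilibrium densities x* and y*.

x* ≈ 382, y* ≈ 124

Setting both brackets to zero gives the nullclines x + 0.309y = 420 and 0.42x + y = 284.
Substituting y = 284 - 0.42x into the first: x(1 - 0.309·0.42) = 420 - 0.309·284.
So x* = 332/0.87 = 382, and then y* = 284 - 0.42·382 = 124.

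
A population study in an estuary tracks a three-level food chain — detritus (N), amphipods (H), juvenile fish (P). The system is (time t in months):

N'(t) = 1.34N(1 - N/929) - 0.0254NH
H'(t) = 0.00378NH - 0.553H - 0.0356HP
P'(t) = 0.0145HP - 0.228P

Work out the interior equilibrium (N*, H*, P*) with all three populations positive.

From dP/dt = 0: 0.0145H* = 0.228, so H* = 15.7.
From dN/dt = 0: 1.34(1 - N*/929) = 0.0254·15.7, giving N* = 929·(1 - 0.298) = 652.
From dH/dt = 0: 0.00378·652 - 0.553 = 0.0356P*, so P* = 1.91/0.0356 = 53.7.

N* ≈ 652, H* ≈ 15.7, P* ≈ 53.7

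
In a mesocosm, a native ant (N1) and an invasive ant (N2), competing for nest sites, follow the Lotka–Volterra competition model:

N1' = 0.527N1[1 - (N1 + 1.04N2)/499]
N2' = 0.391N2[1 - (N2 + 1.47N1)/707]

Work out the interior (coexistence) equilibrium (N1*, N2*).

N1* ≈ 447, N2* ≈ 50.2

Setting both brackets to zero gives the nullclines N1 + 1.04N2 = 499 and 1.47N1 + N2 = 707.
Substituting N2 = 707 - 1.47N1 into the first: N1(1 - 1.04·1.47) = 499 - 1.04·707.
So N1* = -236/-0.529 = 447, and then N2* = 707 - 1.47·447 = 50.2.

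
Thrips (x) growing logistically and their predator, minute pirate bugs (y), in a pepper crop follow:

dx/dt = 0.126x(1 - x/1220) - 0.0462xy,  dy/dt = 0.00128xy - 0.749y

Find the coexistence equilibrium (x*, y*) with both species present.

From dy/dt = 0 with y > 0: 0.00128x* = 0.749, so x* = 585.
Substitute into dx/dt = 0: 0.126(1 - 585/1220) = 0.0462y*.
The bracket is 0.52, giving y* = 0.0656/0.0462 = 1.42.

x* ≈ 585, y* ≈ 1.42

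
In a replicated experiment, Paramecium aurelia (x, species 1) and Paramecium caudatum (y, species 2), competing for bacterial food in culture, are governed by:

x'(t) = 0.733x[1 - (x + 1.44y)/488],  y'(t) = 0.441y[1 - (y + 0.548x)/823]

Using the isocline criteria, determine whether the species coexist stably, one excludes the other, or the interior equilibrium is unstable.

species 2 excludes species 1

Compare the nullcline intercepts: K1/α12 = 488/1.44 = 339 < K2 = 823; K2/α21 = 823/0.548 = 1500 > K1 = 488.
Since the inequalities point opposite ways, species 2 can invade but species 1 cannot.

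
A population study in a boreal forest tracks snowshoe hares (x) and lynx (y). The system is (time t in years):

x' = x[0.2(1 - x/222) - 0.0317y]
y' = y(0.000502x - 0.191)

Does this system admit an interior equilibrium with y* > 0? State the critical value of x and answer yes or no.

Threshold x = 380; K < 380, so no, the predator goes extinct.

The predator equation gives dy/dt > 0 only when x > 0.191/0.000502 = 380.
Without the predator, x → K = 222. Since 222 < 380, the predator cannot invade.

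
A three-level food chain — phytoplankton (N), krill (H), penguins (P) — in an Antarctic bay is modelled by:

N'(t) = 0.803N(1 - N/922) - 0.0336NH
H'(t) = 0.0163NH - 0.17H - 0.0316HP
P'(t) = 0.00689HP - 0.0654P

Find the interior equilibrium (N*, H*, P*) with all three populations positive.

N* ≈ 556, H* ≈ 9.49, P* ≈ 281

From dP/dt = 0: 0.00689H* = 0.0654, so H* = 9.49.
From dN/dt = 0: 0.803(1 - N*/922) = 0.0336·9.49, giving N* = 922·(1 - 0.397) = 556.
From dH/dt = 0: 0.0163·556 - 0.17 = 0.0316P*, so P* = 8.89/0.0316 = 281.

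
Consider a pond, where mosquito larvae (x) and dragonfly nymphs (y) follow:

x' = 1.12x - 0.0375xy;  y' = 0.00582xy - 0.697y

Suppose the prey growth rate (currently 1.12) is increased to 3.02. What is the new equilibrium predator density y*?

y* ≈ 80.5

At the interior fixed point, setting dx/dt = 0 with x > 0 fixes y* = (prey growth rate)/(xy coefficient) — independent of the other coefficients.
With the change, y* = 3.02/0.0375 = 80.5; it rises from 29.9.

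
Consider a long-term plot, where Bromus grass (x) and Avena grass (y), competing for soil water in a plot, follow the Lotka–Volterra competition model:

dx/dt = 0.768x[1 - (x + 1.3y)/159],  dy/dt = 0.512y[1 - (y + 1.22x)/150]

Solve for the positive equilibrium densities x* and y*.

Setting both brackets to zero gives the nullclines x + 1.3y = 159 and 1.22x + y = 150.
Substituting y = 150 - 1.22x into the first: x(1 - 1.3·1.22) = 159 - 1.3·150.
So x* = -36/-0.586 = 61.4, and then y* = 150 - 1.22·61.4 = 75.1.

x* ≈ 61.4, y* ≈ 75.1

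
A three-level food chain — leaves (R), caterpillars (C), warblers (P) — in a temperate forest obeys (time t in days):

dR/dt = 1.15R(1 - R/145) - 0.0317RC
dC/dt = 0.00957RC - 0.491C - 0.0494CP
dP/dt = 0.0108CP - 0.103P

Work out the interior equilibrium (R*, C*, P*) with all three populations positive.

R* ≈ 107, C* ≈ 9.54, P* ≈ 10.8

From dP/dt = 0: 0.0108C* = 0.103, so C* = 9.54.
From dR/dt = 0: 1.15(1 - R*/145) = 0.0317·9.54, giving R* = 145·(1 - 0.263) = 107.
From dC/dt = 0: 0.00957·107 - 0.491 = 0.0494P*, so P* = 0.532/0.0494 = 10.8.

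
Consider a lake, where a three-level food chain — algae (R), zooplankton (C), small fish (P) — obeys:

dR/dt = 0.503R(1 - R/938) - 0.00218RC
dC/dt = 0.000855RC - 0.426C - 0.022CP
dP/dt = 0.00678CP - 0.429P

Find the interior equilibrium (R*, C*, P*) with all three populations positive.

From dP/dt = 0: 0.00678C* = 0.429, so C* = 63.3.
From dR/dt = 0: 0.503(1 - R*/938) = 0.00218·63.3, giving R* = 938·(1 - 0.274) = 681.
From dC/dt = 0: 0.000855·681 - 0.426 = 0.022P*, so P* = 0.156/0.022 = 7.09.

R* ≈ 681, C* ≈ 63.3, P* ≈ 7.09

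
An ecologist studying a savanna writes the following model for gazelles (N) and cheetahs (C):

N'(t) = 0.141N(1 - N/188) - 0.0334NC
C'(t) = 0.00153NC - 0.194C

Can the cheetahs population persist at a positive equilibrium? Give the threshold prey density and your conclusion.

The predator equation gives dC/dt > 0 only when N > 0.194/0.00153 = 127.
Without the predator, N → K = 188. Since 188 > 127, the predator can invade and persist.

Threshold N = 127; K > 127, so yes, the predator persists.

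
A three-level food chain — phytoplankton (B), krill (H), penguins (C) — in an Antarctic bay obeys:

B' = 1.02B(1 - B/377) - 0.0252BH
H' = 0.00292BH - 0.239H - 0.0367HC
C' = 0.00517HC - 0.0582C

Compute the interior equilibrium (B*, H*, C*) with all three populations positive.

B* ≈ 272, H* ≈ 11.3, C* ≈ 15.1

From dC/dt = 0: 0.00517H* = 0.0582, so H* = 11.3.
From dB/dt = 0: 1.02(1 - B*/377) = 0.0252·11.3, giving B* = 377·(1 - 0.278) = 272.
From dH/dt = 0: 0.00292·272 - 0.239 = 0.0367C*, so C* = 0.556/0.0367 = 15.1.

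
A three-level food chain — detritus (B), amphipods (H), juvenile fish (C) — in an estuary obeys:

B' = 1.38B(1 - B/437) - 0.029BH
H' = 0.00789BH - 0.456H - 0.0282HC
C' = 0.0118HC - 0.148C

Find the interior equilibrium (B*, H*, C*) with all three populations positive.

B* ≈ 322, H* ≈ 12.5, C* ≈ 73.9

From dC/dt = 0: 0.0118H* = 0.148, so H* = 12.5.
From dB/dt = 0: 1.38(1 - B*/437) = 0.029·12.5, giving B* = 437·(1 - 0.264) = 322.
From dH/dt = 0: 0.00789·322 - 0.456 = 0.0282C*, so C* = 2.08/0.0282 = 73.9.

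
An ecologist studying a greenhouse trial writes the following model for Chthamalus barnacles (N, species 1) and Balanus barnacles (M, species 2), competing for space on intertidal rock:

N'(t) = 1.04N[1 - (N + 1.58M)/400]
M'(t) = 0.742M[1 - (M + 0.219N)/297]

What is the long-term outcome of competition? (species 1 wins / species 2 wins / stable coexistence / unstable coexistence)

species 2 excludes species 1

Compare the nullcline intercepts: K1/α12 = 400/1.58 = 253 < K2 = 297; K2/α21 = 297/0.219 = 1360 > K1 = 400.
Since the inequalities point opposite ways, species 2 can invade but species 1 cannot.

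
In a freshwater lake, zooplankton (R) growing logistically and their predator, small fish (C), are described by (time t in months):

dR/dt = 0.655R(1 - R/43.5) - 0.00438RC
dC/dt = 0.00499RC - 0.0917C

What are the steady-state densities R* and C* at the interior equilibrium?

R* ≈ 18.4, C* ≈ 86.4

From dC/dt = 0 with C > 0: 0.00499R* = 0.0917, so R* = 18.4.
Substitute into dR/dt = 0: 0.655(1 - 18.4/43.5) = 0.00438C*.
The bracket is 0.578, giving C* = 0.378/0.00438 = 86.4.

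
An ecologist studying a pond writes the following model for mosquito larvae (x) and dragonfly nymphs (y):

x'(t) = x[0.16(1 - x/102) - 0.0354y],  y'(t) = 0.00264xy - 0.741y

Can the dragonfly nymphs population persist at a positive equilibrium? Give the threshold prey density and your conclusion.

Threshold x = 281; K < 281, so no, the predator goes extinct.

The predator equation gives dy/dt > 0 only when x > 0.741/0.00264 = 281.
Without the predator, x → K = 102. Since 102 < 281, the predator cannot invade.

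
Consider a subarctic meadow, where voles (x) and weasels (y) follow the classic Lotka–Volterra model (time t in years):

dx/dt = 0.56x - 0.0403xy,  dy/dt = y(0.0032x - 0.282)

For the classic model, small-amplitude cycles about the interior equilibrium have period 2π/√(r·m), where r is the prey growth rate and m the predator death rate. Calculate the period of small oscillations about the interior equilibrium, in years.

Here r = 0.56 and m = 0.282, so r·m = 0.158.
ω = √0.158 = 0.397 per year, hence T = 2π/ω ≈ 15.8 years.

T ≈ 15.8 years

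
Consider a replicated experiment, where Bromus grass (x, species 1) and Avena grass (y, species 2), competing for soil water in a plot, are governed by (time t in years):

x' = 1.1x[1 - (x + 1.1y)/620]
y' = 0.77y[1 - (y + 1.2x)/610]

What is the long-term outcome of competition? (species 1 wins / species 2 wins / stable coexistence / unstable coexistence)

unstable coexistence (outcome depends on initial conditions)

Compare the nullcline intercepts: K1/α12 = 620/1.1 = 564 < K2 = 610; K2/α21 = 610/1.2 = 508 < K1 = 620.
Since both are reversed, neither can invade when rare; the interior point is a saddle.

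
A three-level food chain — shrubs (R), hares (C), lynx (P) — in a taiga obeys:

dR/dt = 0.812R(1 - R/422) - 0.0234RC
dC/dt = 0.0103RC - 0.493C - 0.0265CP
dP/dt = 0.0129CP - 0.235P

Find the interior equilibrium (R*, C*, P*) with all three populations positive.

From dP/dt = 0: 0.0129C* = 0.235, so C* = 18.2.
From dR/dt = 0: 0.812(1 - R*/422) = 0.0234·18.2, giving R* = 422·(1 - 0.525) = 200.
From dC/dt = 0: 0.0103·200 - 0.493 = 0.0265P*, so P* = 1.57/0.0265 = 59.3.

R* ≈ 200, C* ≈ 18.2, P* ≈ 59.3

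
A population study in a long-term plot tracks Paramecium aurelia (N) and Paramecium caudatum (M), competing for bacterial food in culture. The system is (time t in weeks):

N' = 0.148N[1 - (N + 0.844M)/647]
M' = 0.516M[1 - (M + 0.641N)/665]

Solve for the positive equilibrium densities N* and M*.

Setting both brackets to zero gives the nullclines N + 0.844M = 647 and 0.641N + M = 665.
Substituting M = 665 - 0.641N into the first: N(1 - 0.844·0.641) = 647 - 0.844·665.
So N* = 85.7/0.459 = 187, and then M* = 665 - 0.641·187 = 545.

N* ≈ 187, M* ≈ 545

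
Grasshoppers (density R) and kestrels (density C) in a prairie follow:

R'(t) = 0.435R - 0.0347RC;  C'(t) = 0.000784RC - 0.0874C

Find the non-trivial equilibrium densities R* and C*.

Set dC/dt = 0 with C > 0: 0.000784R - 0.0874 = 0, so R* = 0.0874/0.000784 = 111.
Set dR/dt = 0 with R > 0: 0.435 - 0.0347C = 0, so C* = 0.435/0.0347 = 12.5.

R* ≈ 111, C* ≈ 12.5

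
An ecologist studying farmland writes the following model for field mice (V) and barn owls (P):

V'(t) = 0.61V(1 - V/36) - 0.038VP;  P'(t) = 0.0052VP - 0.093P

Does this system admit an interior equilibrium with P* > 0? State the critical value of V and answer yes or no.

Threshold V = 17.9; K > 17.9, so yes, the predator persists.

The predator equation gives dP/dt > 0 only when V > 0.093/0.0052 = 17.9.
Without the predator, V → K = 36. Since 36 > 17.9, the predator can invade and persist.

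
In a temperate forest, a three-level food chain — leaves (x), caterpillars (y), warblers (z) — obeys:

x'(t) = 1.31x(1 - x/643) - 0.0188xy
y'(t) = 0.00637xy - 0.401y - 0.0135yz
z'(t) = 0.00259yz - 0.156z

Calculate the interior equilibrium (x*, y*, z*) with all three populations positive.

x* ≈ 87.2, y* ≈ 60.2, z* ≈ 11.4

From dz/dt = 0: 0.00259y* = 0.156, so y* = 60.2.
From dx/dt = 0: 1.31(1 - x*/643) = 0.0188·60.2, giving x* = 643·(1 - 0.864) = 87.2.
From dy/dt = 0: 0.00637·87.2 - 0.401 = 0.0135z*, so z* = 0.154/0.0135 = 11.4.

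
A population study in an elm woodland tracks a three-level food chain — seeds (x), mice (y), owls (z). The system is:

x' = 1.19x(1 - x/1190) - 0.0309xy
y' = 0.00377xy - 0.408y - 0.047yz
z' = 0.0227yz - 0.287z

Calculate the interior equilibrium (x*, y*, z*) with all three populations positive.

x* ≈ 799, y* ≈ 12.6, z* ≈ 55.4

From dz/dt = 0: 0.0227y* = 0.287, so y* = 12.6.
From dx/dt = 0: 1.19(1 - x*/1190) = 0.0309·12.6, giving x* = 1190·(1 - 0.328) = 799.
From dy/dt = 0: 0.00377·799 - 0.408 = 0.047z*, so z* = 2.61/0.047 = 55.4.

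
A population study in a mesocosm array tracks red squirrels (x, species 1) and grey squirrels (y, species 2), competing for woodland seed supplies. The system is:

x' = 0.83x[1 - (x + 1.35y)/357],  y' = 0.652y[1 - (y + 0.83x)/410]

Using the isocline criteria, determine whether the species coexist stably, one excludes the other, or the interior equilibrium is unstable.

species 2 excludes species 1

Compare the nullcline intercepts: K1/α12 = 357/1.35 = 264 < K2 = 410; K2/α21 = 410/0.83 = 494 > K1 = 357.
Since the inequalities point opposite ways, species 2 can invade but species 1 cannot.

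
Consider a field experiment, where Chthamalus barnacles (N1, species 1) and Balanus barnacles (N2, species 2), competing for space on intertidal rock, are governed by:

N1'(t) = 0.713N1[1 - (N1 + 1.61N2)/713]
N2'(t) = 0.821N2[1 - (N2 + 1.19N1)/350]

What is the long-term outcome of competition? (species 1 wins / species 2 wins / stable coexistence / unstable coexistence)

Compare the nullcline intercepts: K1/α12 = 713/1.61 = 443 > K2 = 350; K2/α21 = 350/1.19 = 294 < K1 = 713.
Since the inequalities point opposite ways, species 1 can invade but species 2 cannot.

species 1 excludes species 2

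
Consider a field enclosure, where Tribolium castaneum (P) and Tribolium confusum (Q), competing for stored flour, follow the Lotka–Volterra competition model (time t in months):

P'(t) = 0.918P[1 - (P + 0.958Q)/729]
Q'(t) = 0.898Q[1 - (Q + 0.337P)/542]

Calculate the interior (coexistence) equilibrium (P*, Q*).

Setting both brackets to zero gives the nullclines P + 0.958Q = 729 and 0.337P + Q = 542.
Substituting Q = 542 - 0.337P into the first: P(1 - 0.958·0.337) = 729 - 0.958·542.
So P* = 210/0.677 = 310, and then Q* = 542 - 0.337·310 = 438.

P* ≈ 310, Q* ≈ 438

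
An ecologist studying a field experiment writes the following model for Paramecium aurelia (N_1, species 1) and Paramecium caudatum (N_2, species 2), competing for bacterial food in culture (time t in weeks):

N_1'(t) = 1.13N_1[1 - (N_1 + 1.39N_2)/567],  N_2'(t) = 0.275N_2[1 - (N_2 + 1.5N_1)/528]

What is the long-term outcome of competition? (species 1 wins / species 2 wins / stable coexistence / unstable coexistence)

Compare the nullcline intercepts: K1/α12 = 567/1.39 = 408 < K2 = 528; K2/α21 = 528/1.5 = 352 < K1 = 567.
Since both are reversed, neither can invade when rare; the interior point is a saddle.

unstable coexistence (outcome depends on initial conditions)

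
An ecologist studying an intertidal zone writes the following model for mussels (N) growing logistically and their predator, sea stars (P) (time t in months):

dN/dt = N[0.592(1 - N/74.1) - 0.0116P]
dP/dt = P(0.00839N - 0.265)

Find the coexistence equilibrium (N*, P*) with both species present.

N* ≈ 31.6, P* ≈ 29.3

From dP/dt = 0 with P > 0: 0.00839N* = 0.265, so N* = 31.6.
Substitute into dN/dt = 0: 0.592(1 - 31.6/74.1) = 0.0116P*.
The bracket is 0.574, giving P* = 0.34/0.0116 = 29.3.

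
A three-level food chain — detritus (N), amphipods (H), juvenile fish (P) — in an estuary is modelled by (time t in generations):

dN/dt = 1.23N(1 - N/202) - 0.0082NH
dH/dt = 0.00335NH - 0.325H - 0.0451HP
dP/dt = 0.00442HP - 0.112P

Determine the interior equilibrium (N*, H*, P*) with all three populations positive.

From dP/dt = 0: 0.00442H* = 0.112, so H* = 25.3.
From dN/dt = 0: 1.23(1 - N*/202) = 0.0082·25.3, giving N* = 202·(1 - 0.169) = 168.
From dH/dt = 0: 0.00335·168 - 0.325 = 0.0451P*, so P* = 0.237/0.0451 = 5.26.

N* ≈ 168, H* ≈ 25.3, P* ≈ 5.26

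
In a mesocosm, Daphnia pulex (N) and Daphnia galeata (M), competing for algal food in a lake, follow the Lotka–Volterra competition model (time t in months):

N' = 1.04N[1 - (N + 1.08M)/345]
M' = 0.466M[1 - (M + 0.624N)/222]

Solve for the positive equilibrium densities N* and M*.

Setting both brackets to zero gives the nullclines N + 1.08M = 345 and 0.624N + M = 222.
Substituting M = 222 - 0.624N into the first: N(1 - 1.08·0.624) = 345 - 1.08·222.
So N* = 105/0.326 = 323, and then M* = 222 - 0.624·323 = 20.6.

N* ≈ 323, M* ≈ 20.6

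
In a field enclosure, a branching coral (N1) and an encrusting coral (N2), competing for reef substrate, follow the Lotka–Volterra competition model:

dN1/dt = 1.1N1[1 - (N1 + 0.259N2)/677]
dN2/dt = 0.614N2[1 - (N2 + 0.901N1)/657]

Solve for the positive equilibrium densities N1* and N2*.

N1* ≈ 661, N2* ≈ 61.3

Setting both brackets to zero gives the nullclines N1 + 0.259N2 = 677 and 0.901N1 + N2 = 657.
Substituting N2 = 657 - 0.901N1 into the first: N1(1 - 0.259·0.901) = 677 - 0.259·657.
So N1* = 507/0.767 = 661, and then N2* = 657 - 0.901·661 = 61.3.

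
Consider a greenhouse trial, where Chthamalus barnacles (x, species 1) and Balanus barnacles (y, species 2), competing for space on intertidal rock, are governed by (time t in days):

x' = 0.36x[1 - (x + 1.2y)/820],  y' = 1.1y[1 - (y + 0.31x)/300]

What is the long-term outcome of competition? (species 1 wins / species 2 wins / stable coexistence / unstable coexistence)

Compare the nullcline intercepts: K1/α12 = 820/1.2 = 683 > K2 = 300; K2/α21 = 300/0.31 = 968 > K1 = 820.
Since both inequalities hold, each species can invade when rare, so the interior equilibrium is stable.

stable coexistence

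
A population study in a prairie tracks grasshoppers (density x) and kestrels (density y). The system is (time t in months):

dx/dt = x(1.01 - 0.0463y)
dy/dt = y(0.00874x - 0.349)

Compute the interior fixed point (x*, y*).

x* ≈ 39.9, y* ≈ 21.8

Set dy/dt = 0 with y > 0: 0.00874x - 0.349 = 0, so x* = 0.349/0.00874 = 39.9.
Set dx/dt = 0 with x > 0: 1.01 - 0.0463y = 0, so y* = 1.01/0.0463 = 21.8.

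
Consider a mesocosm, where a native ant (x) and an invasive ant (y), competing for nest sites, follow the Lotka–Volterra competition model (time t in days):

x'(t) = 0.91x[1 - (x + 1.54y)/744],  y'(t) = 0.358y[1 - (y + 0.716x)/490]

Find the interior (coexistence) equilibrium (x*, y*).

Setting both brackets to zero gives the nullclines x + 1.54y = 744 and 0.716x + y = 490.
Substituting y = 490 - 0.716x into the first: x(1 - 1.54·0.716) = 744 - 1.54·490.
So x* = -10.6/-0.103 = 103, and then y* = 490 - 0.716·103 = 416.

x* ≈ 103, y* ≈ 416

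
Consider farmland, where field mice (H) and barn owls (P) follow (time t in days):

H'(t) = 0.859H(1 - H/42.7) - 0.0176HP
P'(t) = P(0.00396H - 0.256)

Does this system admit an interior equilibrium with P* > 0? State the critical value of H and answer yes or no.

Threshold H = 64.6; K < 64.6, so no, the predator goes extinct.

The predator equation gives dP/dt > 0 only when H > 0.256/0.00396 = 64.6.
Without the predator, H → K = 42.7. Since 42.7 < 64.6, the predator cannot invade.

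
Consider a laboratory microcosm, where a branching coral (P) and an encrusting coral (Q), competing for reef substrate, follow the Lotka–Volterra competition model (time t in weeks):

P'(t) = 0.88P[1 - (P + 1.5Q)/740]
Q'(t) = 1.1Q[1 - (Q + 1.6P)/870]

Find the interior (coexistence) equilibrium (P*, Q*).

Setting both brackets to zero gives the nullclines P + 1.5Q = 740 and 1.6P + Q = 870.
Substituting Q = 870 - 1.6P into the first: P(1 - 1.5·1.6) = 740 - 1.5·870.
So P* = -565/-1.4 = 404, and then Q* = 870 - 1.6·404 = 224.

P* ≈ 404, Q* ≈ 224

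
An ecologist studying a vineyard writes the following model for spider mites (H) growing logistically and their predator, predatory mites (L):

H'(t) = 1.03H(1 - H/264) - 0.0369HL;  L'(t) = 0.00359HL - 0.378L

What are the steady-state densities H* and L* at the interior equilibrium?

From dL/dt = 0 with L > 0: 0.00359H* = 0.378, so H* = 105.
Substitute into dH/dt = 0: 1.03(1 - 105/264) = 0.0369L*.
The bracket is 0.601, giving L* = 0.619/0.0369 = 16.8.

H* ≈ 105, L* ≈ 16.8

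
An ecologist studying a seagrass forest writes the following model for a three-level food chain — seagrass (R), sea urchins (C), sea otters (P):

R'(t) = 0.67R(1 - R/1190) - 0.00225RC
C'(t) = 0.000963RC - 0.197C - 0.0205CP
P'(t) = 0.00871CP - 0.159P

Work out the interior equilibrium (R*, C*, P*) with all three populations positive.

R* ≈ 1120, C* ≈ 18.3, P* ≈ 42.9

From dP/dt = 0: 0.00871C* = 0.159, so C* = 18.3.
From dR/dt = 0: 0.67(1 - R*/1190) = 0.00225·18.3, giving R* = 1190·(1 - 0.0613) = 1120.
From dC/dt = 0: 0.000963·1120 - 0.197 = 0.0205P*, so P* = 0.879/0.0205 = 42.9.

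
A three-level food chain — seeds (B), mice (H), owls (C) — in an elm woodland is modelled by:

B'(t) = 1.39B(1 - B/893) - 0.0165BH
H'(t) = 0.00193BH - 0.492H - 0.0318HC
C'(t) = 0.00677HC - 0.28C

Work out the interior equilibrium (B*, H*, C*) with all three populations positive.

B* ≈ 455, H* ≈ 41.4, C* ≈ 12.1

From dC/dt = 0: 0.00677H* = 0.28, so H* = 41.4.
From dB/dt = 0: 1.39(1 - B*/893) = 0.0165·41.4, giving B* = 893·(1 - 0.491) = 455.
From dH/dt = 0: 0.00193·455 - 0.492 = 0.0318C*, so C* = 0.385/0.0318 = 12.1.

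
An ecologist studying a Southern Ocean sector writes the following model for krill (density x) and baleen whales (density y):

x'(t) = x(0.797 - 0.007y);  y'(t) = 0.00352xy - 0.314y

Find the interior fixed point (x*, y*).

x* ≈ 89.2, y* ≈ 114

Set dy/dt = 0 with y > 0: 0.00352x - 0.314 = 0, so x* = 0.314/0.00352 = 89.2.
Set dx/dt = 0 with x > 0: 0.797 - 0.007y = 0, so y* = 0.797/0.007 = 114.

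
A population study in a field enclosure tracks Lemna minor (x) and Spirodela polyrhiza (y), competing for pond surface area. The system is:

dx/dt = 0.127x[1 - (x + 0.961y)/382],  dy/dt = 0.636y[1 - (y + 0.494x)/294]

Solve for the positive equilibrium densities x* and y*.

x* ≈ 189, y* ≈ 200

Setting both brackets to zero gives the nullclines x + 0.961y = 382 and 0.494x + y = 294.
Substituting y = 294 - 0.494x into the first: x(1 - 0.961·0.494) = 382 - 0.961·294.
So x* = 99.5/0.525 = 189, and then y* = 294 - 0.494·189 = 200.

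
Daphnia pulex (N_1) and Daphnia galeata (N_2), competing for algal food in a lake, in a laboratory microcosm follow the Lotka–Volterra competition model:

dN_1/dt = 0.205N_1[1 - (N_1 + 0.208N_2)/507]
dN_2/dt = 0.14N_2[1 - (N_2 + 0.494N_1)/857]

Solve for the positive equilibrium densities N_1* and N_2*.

N_1* ≈ 366, N_2* ≈ 676

Setting both brackets to zero gives the nullclines N_1 + 0.208N_2 = 507 and 0.494N_1 + N_2 = 857.
Substituting N_2 = 857 - 0.494N_1 into the first: N_1(1 - 0.208·0.494) = 507 - 0.208·857.
So N_1* = 329/0.897 = 366, and then N_2* = 857 - 0.494·366 = 676.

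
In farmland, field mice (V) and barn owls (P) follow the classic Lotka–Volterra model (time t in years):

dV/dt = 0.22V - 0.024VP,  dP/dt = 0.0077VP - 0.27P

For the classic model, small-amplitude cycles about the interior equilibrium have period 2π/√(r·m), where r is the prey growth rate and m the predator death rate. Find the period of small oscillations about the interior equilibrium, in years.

Here r = 0.22 and m = 0.27, so r·m = 0.0594.
ω = √0.0594 = 0.244 per year, hence T = 2π/ω ≈ 25.8 years.

T ≈ 25.8 years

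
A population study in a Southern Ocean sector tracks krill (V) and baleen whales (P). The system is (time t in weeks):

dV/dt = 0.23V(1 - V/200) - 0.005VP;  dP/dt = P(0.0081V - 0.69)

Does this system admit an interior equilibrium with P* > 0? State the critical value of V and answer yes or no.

Threshold V = 85.2; K > 85.2, so yes, the predator persists.

The predator equation gives dP/dt > 0 only when V > 0.69/0.0081 = 85.2.
Without the predator, V → K = 200. Since 200 > 85.2, the predator can invade and persist.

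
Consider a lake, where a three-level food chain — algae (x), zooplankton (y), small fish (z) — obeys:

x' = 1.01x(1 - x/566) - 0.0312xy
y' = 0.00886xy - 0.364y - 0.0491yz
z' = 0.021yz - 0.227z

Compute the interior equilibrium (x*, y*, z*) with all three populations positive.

From dz/dt = 0: 0.021y* = 0.227, so y* = 10.8.
From dx/dt = 0: 1.01(1 - x*/566) = 0.0312·10.8, giving x* = 566·(1 - 0.334) = 377.
From dy/dt = 0: 0.00886·377 - 0.364 = 0.0491z*, so z* = 2.98/0.0491 = 60.6.

x* ≈ 377, y* ≈ 10.8, z* ≈ 60.6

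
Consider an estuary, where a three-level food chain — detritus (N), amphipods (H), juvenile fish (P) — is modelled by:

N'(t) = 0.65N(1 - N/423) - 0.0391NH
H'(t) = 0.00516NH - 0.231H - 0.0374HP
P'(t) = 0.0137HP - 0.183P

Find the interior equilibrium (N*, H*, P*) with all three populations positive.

N* ≈ 83.1, H* ≈ 13.4, P* ≈ 5.29

From dP/dt = 0: 0.0137H* = 0.183, so H* = 13.4.
From dN/dt = 0: 0.65(1 - N*/423) = 0.0391·13.4, giving N* = 423·(1 - 0.804) = 83.1.
From dH/dt = 0: 0.00516·83.1 - 0.231 = 0.0374P*, so P* = 0.198/0.0374 = 5.29.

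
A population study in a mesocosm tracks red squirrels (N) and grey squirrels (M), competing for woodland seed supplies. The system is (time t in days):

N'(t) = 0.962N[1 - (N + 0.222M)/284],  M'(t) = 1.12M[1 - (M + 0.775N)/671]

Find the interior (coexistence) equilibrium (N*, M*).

N* ≈ 163, M* ≈ 545

Setting both brackets to zero gives the nullclines N + 0.222M = 284 and 0.775N + M = 671.
Substituting M = 671 - 0.775N into the first: N(1 - 0.222·0.775) = 284 - 0.222·671.
So N* = 135/0.828 = 163, and then M* = 671 - 0.775·163 = 545.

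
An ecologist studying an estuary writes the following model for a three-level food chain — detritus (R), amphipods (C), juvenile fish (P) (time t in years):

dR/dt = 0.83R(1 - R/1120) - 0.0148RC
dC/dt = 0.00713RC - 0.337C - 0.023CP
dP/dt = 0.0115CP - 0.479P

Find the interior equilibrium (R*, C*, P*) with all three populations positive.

From dP/dt = 0: 0.0115C* = 0.479, so C* = 41.7.
From dR/dt = 0: 0.83(1 - R*/1120) = 0.0148·41.7, giving R* = 1120·(1 - 0.743) = 288.
From dC/dt = 0: 0.00713·288 - 0.337 = 0.023P*, so P* = 1.72/0.023 = 74.7.

R* ≈ 288, C* ≈ 41.7, P* ≈ 74.7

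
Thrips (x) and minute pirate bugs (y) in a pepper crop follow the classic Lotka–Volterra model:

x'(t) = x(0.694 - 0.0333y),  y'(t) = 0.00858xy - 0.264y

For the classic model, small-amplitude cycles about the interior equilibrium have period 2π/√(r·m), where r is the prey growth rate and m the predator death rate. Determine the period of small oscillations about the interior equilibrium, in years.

Here r = 0.694 and m = 0.264, so r·m = 0.183.
ω = √0.183 = 0.428 per year, hence T = 2π/ω ≈ 14.7 years.

T ≈ 14.7 years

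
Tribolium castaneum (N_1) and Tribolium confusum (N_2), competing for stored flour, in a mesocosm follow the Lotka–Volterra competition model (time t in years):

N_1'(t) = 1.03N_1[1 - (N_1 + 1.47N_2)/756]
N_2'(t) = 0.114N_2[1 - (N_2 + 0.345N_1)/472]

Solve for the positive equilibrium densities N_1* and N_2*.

Setting both brackets to zero gives the nullclines N_1 + 1.47N_2 = 756 and 0.345N_1 + N_2 = 472.
Substituting N_2 = 472 - 0.345N_1 into the first: N_1(1 - 1.47·0.345) = 756 - 1.47·472.
So N_1* = 62.2/0.493 = 126, and then N_2* = 472 - 0.345·126 = 428.

N_1* ≈ 126, N_2* ≈ 428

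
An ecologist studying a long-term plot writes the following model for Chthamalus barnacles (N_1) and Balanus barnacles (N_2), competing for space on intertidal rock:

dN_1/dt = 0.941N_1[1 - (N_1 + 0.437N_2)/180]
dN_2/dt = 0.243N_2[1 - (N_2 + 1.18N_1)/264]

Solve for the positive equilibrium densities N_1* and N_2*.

N_1* ≈ 133, N_2* ≈ 107

Setting both brackets to zero gives the nullclines N_1 + 0.437N_2 = 180 and 1.18N_1 + N_2 = 264.
Substituting N_2 = 264 - 1.18N_1 into the first: N_1(1 - 0.437·1.18) = 180 - 0.437·264.
So N_1* = 64.6/0.484 = 133, and then N_2* = 264 - 1.18·133 = 107.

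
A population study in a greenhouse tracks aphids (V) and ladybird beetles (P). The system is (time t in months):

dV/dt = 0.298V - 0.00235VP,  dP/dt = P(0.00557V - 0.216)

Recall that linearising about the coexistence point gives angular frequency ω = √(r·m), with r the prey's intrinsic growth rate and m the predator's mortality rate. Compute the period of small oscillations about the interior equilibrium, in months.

Here r = 0.298 and m = 0.216, so r·m = 0.0644.
ω = √0.0644 = 0.254 per month, hence T = 2π/ω ≈ 24.8 months.

T ≈ 24.8 months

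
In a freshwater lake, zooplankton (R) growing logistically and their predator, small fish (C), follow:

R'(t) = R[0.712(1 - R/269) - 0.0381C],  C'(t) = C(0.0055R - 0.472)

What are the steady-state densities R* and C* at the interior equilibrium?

From dC/dt = 0 with C > 0: 0.0055R* = 0.472, so R* = 85.8.
Substitute into dR/dt = 0: 0.712(1 - 85.8/269) = 0.0381C*.
The bracket is 0.681, giving C* = 0.485/0.0381 = 12.7.

R* ≈ 85.8, C* ≈ 12.7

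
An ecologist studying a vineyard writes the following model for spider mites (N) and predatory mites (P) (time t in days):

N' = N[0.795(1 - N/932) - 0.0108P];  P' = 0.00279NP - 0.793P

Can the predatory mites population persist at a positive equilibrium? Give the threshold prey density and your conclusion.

Threshold N = 284; K > 284, so yes, the predator persists.

The predator equation gives dP/dt > 0 only when N > 0.793/0.00279 = 284.
Without the predator, N → K = 932. Since 932 > 284, the predator can invade and persist.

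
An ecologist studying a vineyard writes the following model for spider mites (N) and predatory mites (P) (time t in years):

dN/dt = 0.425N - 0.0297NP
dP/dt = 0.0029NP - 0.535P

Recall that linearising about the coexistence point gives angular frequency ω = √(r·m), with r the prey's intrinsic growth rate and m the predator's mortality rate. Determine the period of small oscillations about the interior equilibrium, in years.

T ≈ 13.2 years

Here r = 0.425 and m = 0.535, so r·m = 0.227.
ω = √0.227 = 0.477 per year, hence T = 2π/ω ≈ 13.2 years.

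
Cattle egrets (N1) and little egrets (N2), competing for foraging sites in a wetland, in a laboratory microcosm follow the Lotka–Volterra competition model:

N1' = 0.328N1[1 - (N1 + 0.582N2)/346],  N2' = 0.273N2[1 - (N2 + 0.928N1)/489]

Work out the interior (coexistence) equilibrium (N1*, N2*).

Setting both brackets to zero gives the nullclines N1 + 0.582N2 = 346 and 0.928N1 + N2 = 489.
Substituting N2 = 489 - 0.928N1 into the first: N1(1 - 0.582·0.928) = 346 - 0.582·489.
So N1* = 61.4/0.46 = 134, and then N2* = 489 - 0.928·134 = 365.

N1* ≈ 134, N2* ≈ 365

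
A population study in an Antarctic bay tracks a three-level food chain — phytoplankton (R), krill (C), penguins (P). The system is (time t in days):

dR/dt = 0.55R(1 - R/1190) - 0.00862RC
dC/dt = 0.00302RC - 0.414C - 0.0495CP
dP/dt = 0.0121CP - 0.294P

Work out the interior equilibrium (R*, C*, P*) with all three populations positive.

R* ≈ 737, C* ≈ 24.3, P* ≈ 36.6

From dP/dt = 0: 0.0121C* = 0.294, so C* = 24.3.
From dR/dt = 0: 0.55(1 - R*/1190) = 0.00862·24.3, giving R* = 1190·(1 - 0.381) = 737.
From dC/dt = 0: 0.00302·737 - 0.414 = 0.0495P*, so P* = 1.81/0.0495 = 36.6.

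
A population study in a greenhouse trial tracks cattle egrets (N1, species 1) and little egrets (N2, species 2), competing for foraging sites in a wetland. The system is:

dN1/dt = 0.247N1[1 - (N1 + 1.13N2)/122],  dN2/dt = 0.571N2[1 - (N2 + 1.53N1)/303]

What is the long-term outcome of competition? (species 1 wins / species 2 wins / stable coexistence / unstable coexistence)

species 2 excludes species 1

Compare the nullcline intercepts: K1/α12 = 122/1.13 = 108 < K2 = 303; K2/α21 = 303/1.53 = 198 > K1 = 122.
Since the inequalities point opposite ways, species 2 can invade but species 1 cannot.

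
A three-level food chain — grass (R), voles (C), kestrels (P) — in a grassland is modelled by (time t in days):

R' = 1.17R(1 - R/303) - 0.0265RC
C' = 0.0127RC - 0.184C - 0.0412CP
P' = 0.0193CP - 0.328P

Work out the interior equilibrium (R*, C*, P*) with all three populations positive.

R* ≈ 186, C* ≈ 17, P* ≈ 53

From dP/dt = 0: 0.0193C* = 0.328, so C* = 17.
From dR/dt = 0: 1.17(1 - R*/303) = 0.0265·17, giving R* = 303·(1 - 0.385) = 186.
From dC/dt = 0: 0.0127·186 - 0.184 = 0.0412P*, so P* = 2.18/0.0412 = 53.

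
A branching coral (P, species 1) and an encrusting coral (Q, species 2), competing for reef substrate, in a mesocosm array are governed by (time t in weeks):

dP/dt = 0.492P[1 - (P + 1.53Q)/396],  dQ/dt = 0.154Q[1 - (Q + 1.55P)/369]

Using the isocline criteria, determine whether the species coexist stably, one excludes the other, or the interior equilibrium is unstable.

Compare the nullcline intercepts: K1/α12 = 396/1.53 = 259 < K2 = 369; K2/α21 = 369/1.55 = 238 < K1 = 396.
Since both are reversed, neither can invade when rare; the interior point is a saddle.

unstable coexistence (outcome depends on initial conditions)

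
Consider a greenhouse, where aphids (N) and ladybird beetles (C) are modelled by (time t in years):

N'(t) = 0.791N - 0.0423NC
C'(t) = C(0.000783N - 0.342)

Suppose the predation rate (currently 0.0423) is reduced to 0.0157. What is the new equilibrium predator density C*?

C* ≈ 50.4

At the interior fixed point, setting dN/dt = 0 with N > 0 fixes C* = (prey growth rate)/(NC coefficient) — independent of the other coefficients.
With the change, C* = 0.791/0.0157 = 50.4; it rises from 18.7.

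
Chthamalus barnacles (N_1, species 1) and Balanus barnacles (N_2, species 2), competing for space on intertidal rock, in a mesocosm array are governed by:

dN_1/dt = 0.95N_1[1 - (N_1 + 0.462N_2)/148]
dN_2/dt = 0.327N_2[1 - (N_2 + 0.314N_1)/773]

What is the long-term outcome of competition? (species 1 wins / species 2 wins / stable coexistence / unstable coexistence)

Compare the nullcline intercepts: K1/α12 = 148/0.462 = 320 < K2 = 773; K2/α21 = 773/0.314 = 2460 > K1 = 148.
Since the inequalities point opposite ways, species 2 can invade but species 1 cannot.

species 2 excludes species 1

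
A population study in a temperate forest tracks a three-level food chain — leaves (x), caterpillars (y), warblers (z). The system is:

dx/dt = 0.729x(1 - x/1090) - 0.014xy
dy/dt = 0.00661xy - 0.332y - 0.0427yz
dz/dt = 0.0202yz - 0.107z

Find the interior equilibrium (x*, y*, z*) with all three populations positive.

From dz/dt = 0: 0.0202y* = 0.107, so y* = 5.3.
From dx/dt = 0: 0.729(1 - x*/1090) = 0.014·5.3, giving x* = 1090·(1 - 0.102) = 979.
From dy/dt = 0: 0.00661·979 - 0.332 = 0.0427z*, so z* = 6.14/0.0427 = 144.

x* ≈ 979, y* ≈ 5.3, z* ≈ 144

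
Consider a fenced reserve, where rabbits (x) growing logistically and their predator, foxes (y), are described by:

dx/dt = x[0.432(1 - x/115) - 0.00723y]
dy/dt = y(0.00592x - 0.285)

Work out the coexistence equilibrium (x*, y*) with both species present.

x* ≈ 48.1, y* ≈ 34.7

From dy/dt = 0 with y > 0: 0.00592x* = 0.285, so x* = 48.1.
Substitute into dx/dt = 0: 0.432(1 - 48.1/115) = 0.00723y*.
The bracket is 0.581, giving y* = 0.251/0.00723 = 34.7.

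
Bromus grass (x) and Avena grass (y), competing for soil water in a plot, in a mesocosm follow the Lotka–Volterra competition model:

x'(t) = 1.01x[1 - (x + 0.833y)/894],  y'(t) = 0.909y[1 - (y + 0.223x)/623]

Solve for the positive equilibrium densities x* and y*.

Setting both brackets to zero gives the nullclines x + 0.833y = 894 and 0.223x + y = 623.
Substituting y = 623 - 0.223x into the first: x(1 - 0.833·0.223) = 894 - 0.833·623.
So x* = 375/0.814 = 461, and then y* = 623 - 0.223·461 = 520.

x* ≈ 461, y* ≈ 520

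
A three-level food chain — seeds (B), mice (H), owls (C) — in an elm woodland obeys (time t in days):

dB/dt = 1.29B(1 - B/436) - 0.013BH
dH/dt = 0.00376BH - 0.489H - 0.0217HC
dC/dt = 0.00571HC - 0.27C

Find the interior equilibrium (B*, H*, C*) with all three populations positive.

From dC/dt = 0: 0.00571H* = 0.27, so H* = 47.3.
From dB/dt = 0: 1.29(1 - B*/436) = 0.013·47.3, giving B* = 436·(1 - 0.477) = 228.
From dH/dt = 0: 0.00376·228 - 0.489 = 0.0217C*, so C* = 0.369/0.0217 = 17.

B* ≈ 228, H* ≈ 47.3, C* ≈ 17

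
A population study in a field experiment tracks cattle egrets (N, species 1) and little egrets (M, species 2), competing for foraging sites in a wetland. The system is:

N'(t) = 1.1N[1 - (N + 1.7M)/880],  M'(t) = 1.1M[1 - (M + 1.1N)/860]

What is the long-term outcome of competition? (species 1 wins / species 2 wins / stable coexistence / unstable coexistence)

unstable coexistence (outcome depends on initial conditions)

Compare the nullcline intercepts: K1/α12 = 880/1.7 = 518 < K2 = 860; K2/α21 = 860/1.1 = 782 < K1 = 880.
Since both are reversed, neither can invade when rare; the interior point is a saddle.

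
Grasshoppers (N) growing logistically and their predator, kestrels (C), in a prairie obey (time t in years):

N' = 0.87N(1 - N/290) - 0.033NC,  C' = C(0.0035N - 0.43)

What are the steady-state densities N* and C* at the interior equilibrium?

From dC/dt = 0 with C > 0: 0.0035N* = 0.43, so N* = 123.
Substitute into dN/dt = 0: 0.87(1 - 123/290) = 0.033C*.
The bracket is 0.576, giving C* = 0.501/0.033 = 15.2.

N* ≈ 123, C* ≈ 15.2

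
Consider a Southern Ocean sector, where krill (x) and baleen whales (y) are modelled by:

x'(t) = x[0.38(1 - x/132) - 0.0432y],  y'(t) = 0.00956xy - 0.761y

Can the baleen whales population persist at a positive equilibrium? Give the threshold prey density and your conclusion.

Threshold x = 79.6; K > 79.6, so yes, the predator persists.

The predator equation gives dy/dt > 0 only when x > 0.761/0.00956 = 79.6.
Without the predator, x → K = 132. Since 132 > 79.6, the predator can invade and persist.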